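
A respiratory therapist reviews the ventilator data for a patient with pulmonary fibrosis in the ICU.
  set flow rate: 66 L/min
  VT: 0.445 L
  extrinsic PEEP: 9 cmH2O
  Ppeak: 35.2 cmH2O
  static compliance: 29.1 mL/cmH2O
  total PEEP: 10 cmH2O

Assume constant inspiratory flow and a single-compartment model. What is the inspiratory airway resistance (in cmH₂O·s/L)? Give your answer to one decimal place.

Flow: 66 L/min ÷ 60 = 1.1 L/s.
Total PEEP = 10 cmH2O (set 9 + intrinsic 1); this is the baseline alveolar pressure.
Equation of motion (constant flow): PIP = Vt/C + R·V̇ + PEEP.
R·V̇ = PIP − Vt/C − PEEP = 35.2 − 445/29.1 − 10 = 35.2 − 15.292 − 10 = 9.908 cmH2O.
R = 9.908 / 1.1 = 9.007 cmH2O·s/L.

9.0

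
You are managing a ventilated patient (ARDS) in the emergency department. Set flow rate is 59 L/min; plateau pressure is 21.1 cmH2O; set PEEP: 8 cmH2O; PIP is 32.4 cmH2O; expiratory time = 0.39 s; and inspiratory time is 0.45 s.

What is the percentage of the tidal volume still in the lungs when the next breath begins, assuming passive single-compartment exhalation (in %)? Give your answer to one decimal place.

36.6

Flow: 59 L/min ÷ 60 = 0.9833 L/s.
Vt = flow × Ti = 0.9833 L/s × 0.45 s × 1000 mL/L = 442.49 mL.
R = (PIP − Pplat)/V̇ = (32.4 − 21.1) / 0.9833 = 11.3/0.9833 = 11.492 cmH2O·s/L.
C = Vt/(Pplat − PEEP) = 442.49 / (21.1 − 8) = 442.49/13.1 = 33.778 mL/cmH2O.
τ = R × C = 11.492 × 0.03378 L/cmH2O = 0.3882 s.
Fraction remaining at end-expiration = e^(−Te/τ) = e^(−0.39/0.3882) = 0.3662 → 36.62%.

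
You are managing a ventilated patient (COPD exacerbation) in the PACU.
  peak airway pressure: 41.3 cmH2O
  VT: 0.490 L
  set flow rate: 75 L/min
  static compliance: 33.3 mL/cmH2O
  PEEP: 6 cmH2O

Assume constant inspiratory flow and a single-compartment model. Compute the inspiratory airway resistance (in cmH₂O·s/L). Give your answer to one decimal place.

Flow: 75 L/min ÷ 60 = 1.25 L/s.
Equation of motion (constant flow): PIP = Vt/C + R·V̇ + PEEP.
R·V̇ = PIP − Vt/C − PEEP = 41.3 − 490/33.3 − 6 = 41.3 − 14.715 − 6 = 20.585 cmH2O.
R = 20.585 / 1.25 = 16.468 cmH2O·s/L.

16.5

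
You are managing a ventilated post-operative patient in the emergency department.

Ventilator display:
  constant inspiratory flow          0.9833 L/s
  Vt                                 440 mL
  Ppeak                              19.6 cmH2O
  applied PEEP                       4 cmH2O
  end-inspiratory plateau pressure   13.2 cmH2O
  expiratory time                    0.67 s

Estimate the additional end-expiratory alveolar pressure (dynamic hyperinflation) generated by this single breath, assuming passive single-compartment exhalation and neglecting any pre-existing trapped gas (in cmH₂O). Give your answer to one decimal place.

1.1

R = (PIP − Pplat)/V̇ = (19.6 − 13.2) / 0.9833 = 6.4/0.9833 = 6.509 cmH2O·s/L.
C = Vt/(Pplat − PEEP) = 440.0 / (13.2 − 4) = 440.0/9.2 = 47.826 mL/cmH2O.
τ = R × C = 6.509 × 0.04783 L/cmH2O = 0.3113 s.
Fraction remaining = e^(−Te/τ) = e^(−0.67/0.3113) = 0.1162; trapped volume = 440.0 × 0.1162 = 51.128 mL.
Additional alveolar pressure from trapping ≈ V_trapped / C = 51.128 / 47.826 = 1.069 cmH2O.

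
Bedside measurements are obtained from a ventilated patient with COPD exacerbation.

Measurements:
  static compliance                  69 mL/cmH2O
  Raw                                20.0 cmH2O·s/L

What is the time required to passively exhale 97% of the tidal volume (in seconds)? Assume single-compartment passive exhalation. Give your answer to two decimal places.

τ = R × C = 20.0 × 69 mL/cmH2O = 20.0 × 0.069 L/cmH2O = 1.38 s.
Exhaled fraction f = 1 − e^(−t/τ) → t = −τ·ln(1 − f) = −1.38·ln(0.03) = 4.839 s.

4.84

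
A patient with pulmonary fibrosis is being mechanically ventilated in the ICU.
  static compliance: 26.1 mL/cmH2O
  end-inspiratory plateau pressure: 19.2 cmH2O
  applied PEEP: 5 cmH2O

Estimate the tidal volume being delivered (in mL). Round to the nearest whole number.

Vt = Cstat × (Pplat − PEEP) = 26.1 × (19.2 − 5) = 26.1 × 14.2 = 370.62 mL.

371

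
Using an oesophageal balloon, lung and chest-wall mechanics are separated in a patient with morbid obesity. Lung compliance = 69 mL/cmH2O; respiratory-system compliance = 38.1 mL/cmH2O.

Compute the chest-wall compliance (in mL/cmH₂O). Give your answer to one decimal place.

1/Ccw = 1/Crs − 1/CL.
1/Ccw = 1/38.1 − 1/69 = 0.01175.
Ccw = 85.106 mL/cmH2O.

85.1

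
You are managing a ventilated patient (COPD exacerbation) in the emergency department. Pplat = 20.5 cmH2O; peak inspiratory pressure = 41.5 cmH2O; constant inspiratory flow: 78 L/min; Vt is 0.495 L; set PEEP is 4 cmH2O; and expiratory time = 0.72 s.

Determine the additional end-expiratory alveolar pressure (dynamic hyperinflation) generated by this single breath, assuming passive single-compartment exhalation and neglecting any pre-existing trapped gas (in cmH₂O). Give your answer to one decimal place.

Flow: 78 L/min ÷ 60 = 1.3 L/s.
R = (PIP − Pplat)/V̇ = (41.5 − 20.5) / 1.3 = 21.0/1.3 = 16.154 cmH2O·s/L.
C = Vt/(Pplat − PEEP) = 495.0 / (20.5 − 4) = 495.0/16.5 = 30.0 mL/cmH2O.
τ = R × C = 16.154 × 0.03 L/cmH2O = 0.4846 s.
Fraction remaining = e^(−Te/τ) = e^(−0.72/0.4846) = 0.2263; trapped volume = 495.0 × 0.2263 = 112.02 mL.
Additional alveolar pressure from trapping ≈ V_trapped / C = 112.02 / 30.0 = 3.734 cmH2O.

3.7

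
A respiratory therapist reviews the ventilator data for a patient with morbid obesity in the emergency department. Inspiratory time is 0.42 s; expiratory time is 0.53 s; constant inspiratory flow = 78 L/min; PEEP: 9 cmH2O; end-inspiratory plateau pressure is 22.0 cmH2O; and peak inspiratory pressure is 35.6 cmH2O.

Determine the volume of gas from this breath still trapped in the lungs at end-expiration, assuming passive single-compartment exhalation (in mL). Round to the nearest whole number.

Flow: 78 L/min ÷ 60 = 1.3 L/s.
Vt = flow × Ti = 1.3 L/s × 0.42 s × 1000 mL/L = 546.0 mL.
R = (PIP − Pplat)/V̇ = (35.6 − 22.0) / 1.3 = 13.6/1.3 = 10.462 cmH2O·s/L.
C = Vt/(Pplat − PEEP) = 546.0 / (22.0 − 9) = 546.0/13.0 = 42.0 mL/cmH2O.
τ = R × C = 10.462 × 0.042 L/cmH2O = 0.4394 s.
Fraction remaining = e^(−Te/τ) = e^(−0.53/0.4394) = 0.2993.
Trapped volume = 546.0 × 0.2993 = 163.42 mL.

163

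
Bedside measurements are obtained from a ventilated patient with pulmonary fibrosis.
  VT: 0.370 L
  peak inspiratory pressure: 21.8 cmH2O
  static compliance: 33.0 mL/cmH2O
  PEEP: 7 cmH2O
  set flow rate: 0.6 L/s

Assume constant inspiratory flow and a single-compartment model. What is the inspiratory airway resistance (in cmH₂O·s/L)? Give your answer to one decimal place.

6.0

Equation of motion (constant flow): PIP = Vt/C + R·V̇ + PEEP.
R·V̇ = PIP − Vt/C − PEEP = 21.8 − 370/33.0 − 7 = 21.8 − 11.212 − 7 = 3.588 cmH2O.
R = 3.588 / 0.6 = 5.98 cmH2O·s/L.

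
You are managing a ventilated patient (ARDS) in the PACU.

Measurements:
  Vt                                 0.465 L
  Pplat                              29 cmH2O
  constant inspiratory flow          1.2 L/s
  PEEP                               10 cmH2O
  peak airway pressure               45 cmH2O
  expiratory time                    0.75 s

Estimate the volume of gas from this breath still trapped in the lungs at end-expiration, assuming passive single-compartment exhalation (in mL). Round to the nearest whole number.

R = (PIP − Pplat)/V̇ = (45 − 29) / 1.2 = 16.0/1.2 = 13.333 cmH2O·s/L.
C = Vt/(Pplat − PEEP) = 465.0 / (29 − 10) = 465.0/19.0 = 24.474 mL/cmH2O.
τ = R × C = 13.333 × 0.02447 L/cmH2O = 0.3263 s.
Fraction remaining = e^(−Te/τ) = e^(−0.75/0.3263) = 0.1004.
Trapped volume = 465.0 × 0.1004 = 46.686 mL.

47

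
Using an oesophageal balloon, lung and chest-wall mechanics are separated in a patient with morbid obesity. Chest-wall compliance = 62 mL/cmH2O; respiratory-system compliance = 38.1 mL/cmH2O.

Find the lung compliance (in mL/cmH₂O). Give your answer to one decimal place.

98.8

1/CL = 1/Crs − 1/Ccw.
1/CL = 1/38.1 − 1/62 = 0.01012.
CL = 98.814 mL/cmH2O.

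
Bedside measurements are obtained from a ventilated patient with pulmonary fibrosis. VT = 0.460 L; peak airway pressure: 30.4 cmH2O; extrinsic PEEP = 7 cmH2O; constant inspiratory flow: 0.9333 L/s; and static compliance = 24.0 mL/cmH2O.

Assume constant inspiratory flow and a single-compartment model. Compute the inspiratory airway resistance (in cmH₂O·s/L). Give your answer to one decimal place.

4.5

Equation of motion (constant flow): PIP = Vt/C + R·V̇ + PEEP.
R·V̇ = PIP − Vt/C − PEEP = 30.4 − 460/24.0 − 7 = 30.4 − 19.167 − 7 = 4.233 cmH2O.
R = 4.233 / 0.9333 = 4.536 cmH2O·s/L.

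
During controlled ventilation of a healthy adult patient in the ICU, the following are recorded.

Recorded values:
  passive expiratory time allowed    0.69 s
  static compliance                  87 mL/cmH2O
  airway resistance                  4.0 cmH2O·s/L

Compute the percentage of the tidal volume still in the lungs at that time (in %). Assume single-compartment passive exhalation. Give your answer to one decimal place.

13.8

τ = R × C = 4.0 × 87 mL/cmH2O = 4.0 × 0.087 L/cmH2O = 0.348 s.
Passive exhalation: V(t)/V₀ = e^(−t/τ) = e^(−0.69/0.348) = 0.1377.
Fraction remaining = 0.1377 → 13.77%.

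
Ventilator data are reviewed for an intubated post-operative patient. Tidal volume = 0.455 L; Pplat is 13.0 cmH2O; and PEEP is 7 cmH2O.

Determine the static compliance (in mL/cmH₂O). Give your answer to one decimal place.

Cstat = Vt / (Pplat − PEEP) = 455 / (13.0 − 7) = 455 / 6.0 = 75.833 mL/cmH2O.

75.8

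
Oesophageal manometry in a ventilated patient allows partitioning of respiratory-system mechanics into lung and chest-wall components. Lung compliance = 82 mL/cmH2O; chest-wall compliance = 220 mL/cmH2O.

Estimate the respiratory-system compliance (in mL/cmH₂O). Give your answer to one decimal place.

59.7

Lung and chest wall are elastances in series: 1/Crs = 1/CL + 1/Ccw.
1/Crs = 1/82 + 1/220 = 0.01674.
Crs = 59.737 mL/cmH2O.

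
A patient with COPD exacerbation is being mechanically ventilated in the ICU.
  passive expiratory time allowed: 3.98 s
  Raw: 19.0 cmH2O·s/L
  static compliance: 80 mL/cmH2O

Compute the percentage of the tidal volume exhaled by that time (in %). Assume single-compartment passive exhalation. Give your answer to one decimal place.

92.7

τ = R × C = 19.0 × 80 mL/cmH2O = 19.0 × 0.080 L/cmH2O = 1.52 s.
Passive exhalation: V(t)/V₀ = e^(−t/τ) = e^(−3.98/1.52) = 0.07292.
Fraction exhaled = 1 − 0.07292 = 0.9271 → 92.71%.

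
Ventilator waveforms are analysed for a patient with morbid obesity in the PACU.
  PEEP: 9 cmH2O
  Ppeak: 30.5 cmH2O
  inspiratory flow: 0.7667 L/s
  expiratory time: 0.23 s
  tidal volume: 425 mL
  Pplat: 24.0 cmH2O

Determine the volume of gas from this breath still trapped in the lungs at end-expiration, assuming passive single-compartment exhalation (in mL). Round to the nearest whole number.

163

R = (PIP − Pplat)/V̇ = (30.5 − 24.0) / 0.7667 = 6.5/0.7667 = 8.478 cmH2O·s/L.
C = Vt/(Pplat − PEEP) = 425.0 / (24.0 − 9) = 425.0/15.0 = 28.333 mL/cmH2O.
τ = R × C = 8.478 × 0.02833 L/cmH2O = 0.2402 s.
Fraction remaining = e^(−Te/τ) = e^(−0.23/0.2402) = 0.3838.
Trapped volume = 425.0 × 0.3838 = 163.12 mL.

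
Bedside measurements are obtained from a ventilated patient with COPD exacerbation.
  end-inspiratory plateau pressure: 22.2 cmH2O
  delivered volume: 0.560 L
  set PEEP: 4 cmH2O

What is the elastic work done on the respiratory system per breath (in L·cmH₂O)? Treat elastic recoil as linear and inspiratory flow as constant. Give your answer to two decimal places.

Elastic work ≈ ½ × (Pplat − PEEP) × Vt = 0.5 × (22.2 − 4) × 0.560 L = 0.5 × 18.2 × 0.560 = 5.096 L·cmH2O.

5.10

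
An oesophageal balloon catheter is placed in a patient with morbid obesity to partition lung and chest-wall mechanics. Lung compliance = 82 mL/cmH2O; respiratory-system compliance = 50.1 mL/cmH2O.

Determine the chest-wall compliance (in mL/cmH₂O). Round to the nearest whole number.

129

1/Ccw = 1/Crs − 1/CL.
1/Ccw = 1/50.1 − 1/82 = 0.007765.
Ccw = 128.78 mL/cmH2O.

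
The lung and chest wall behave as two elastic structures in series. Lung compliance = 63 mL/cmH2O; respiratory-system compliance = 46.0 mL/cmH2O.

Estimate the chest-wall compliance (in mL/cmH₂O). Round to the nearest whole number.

1/Ccw = 1/Crs − 1/CL.
1/Ccw = 1/46.0 − 1/63 = 0.005866.
Ccw = 170.47 mL/cmH2O.

170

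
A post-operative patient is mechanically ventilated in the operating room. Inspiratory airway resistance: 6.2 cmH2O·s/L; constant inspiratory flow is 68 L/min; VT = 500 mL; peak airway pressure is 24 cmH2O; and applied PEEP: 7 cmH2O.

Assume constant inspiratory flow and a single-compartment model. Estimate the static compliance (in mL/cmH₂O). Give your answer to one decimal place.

50.1

Flow: 68 L/min ÷ 60 = 1.1333 L/s.
Equation of motion (constant flow): PIP = Vt/C + R·V̇ + PEEP.
Vt/C = PIP − R·V̇ − PEEP = 24 − 6.2×1.1333 − 7 = 24 − 7.026 − 7 = 9.974 cmH2O.
C = Vt / 9.974 = 500 / 9.974 = 50.13 mL/cmH2O.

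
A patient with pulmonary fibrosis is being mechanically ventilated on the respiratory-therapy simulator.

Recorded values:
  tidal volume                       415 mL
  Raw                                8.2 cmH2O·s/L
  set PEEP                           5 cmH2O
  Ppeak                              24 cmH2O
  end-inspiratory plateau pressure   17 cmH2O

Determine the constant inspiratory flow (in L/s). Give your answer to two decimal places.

0.85

flow = (PIP − Pplat) / Raw = 7.0 / 8.2 = 0.8537 L/s.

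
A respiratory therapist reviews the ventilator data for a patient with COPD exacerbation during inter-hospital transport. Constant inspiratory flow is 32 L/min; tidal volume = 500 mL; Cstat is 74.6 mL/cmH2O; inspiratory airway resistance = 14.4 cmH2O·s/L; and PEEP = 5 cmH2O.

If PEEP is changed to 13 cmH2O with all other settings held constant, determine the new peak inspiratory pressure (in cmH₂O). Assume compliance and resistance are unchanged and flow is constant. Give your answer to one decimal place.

27.4

Flow: 32 L/min ÷ 60 = 0.5333 L/s.
PIP = Vt/C + R·V̇ + PEEP (constant-flow equation of motion).
Only the baseline term changes: ΔPIP = ΔPEEP = 13 − 5 = 8.0 cmH2O.
Original PIP = 500/74.6 + 14.4×0.5333 + 5 = 19.382 cmH2O; new PIP = 19.382 + (8.0) = 27.382 cmH2O.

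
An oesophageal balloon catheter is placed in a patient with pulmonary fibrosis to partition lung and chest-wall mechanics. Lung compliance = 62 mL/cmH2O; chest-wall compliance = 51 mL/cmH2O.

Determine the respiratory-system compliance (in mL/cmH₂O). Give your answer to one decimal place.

28.0

Lung and chest wall are elastances in series: 1/Crs = 1/CL + 1/Ccw.
1/Crs = 1/62 + 1/51 = 0.03574.
Crs = 27.98 mL/cmH2O.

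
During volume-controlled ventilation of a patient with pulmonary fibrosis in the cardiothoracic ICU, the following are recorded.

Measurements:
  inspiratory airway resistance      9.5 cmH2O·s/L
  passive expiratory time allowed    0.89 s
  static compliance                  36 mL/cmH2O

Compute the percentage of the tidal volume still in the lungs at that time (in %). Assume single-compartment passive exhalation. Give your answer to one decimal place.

7.4

τ = R × C = 9.5 × 36 mL/cmH2O = 9.5 × 0.036 L/cmH2O = 0.342 s.
Passive exhalation: V(t)/V₀ = e^(−t/τ) = e^(−0.89/0.342) = 0.0741.
Fraction remaining = 0.0741 → 7.41%.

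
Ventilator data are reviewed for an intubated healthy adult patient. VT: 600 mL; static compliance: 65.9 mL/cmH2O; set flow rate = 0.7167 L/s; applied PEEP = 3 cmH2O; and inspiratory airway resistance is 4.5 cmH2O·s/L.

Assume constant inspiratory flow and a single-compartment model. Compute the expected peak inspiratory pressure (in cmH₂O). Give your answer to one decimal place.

15.3

Equation of motion (constant flow): PIP = Vt/C + R·V̇ + PEEP.
PIP = 600/65.9 + 4.5×0.7167 + 3 = 9.105 + 3.225 + 3 = 15.33 cmH2O.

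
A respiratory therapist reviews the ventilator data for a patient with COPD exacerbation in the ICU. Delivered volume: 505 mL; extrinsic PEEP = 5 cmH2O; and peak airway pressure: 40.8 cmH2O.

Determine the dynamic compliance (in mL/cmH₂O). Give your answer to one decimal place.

Dynamic compliance = Vt / (PIP − PEEP) = 505 / (40.8 − 5) = 505 / 35.8 = 14.106 mL/cmH2O.

14.1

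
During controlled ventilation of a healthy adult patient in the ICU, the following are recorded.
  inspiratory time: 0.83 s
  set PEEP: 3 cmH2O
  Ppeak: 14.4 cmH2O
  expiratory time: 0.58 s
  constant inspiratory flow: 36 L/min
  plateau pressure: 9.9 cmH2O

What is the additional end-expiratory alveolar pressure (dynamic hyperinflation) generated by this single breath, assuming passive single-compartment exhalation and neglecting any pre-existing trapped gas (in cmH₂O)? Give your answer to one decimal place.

2.4

Flow: 36 L/min ÷ 60 = 0.6 L/s.
Vt = flow × Ti = 0.6 L/s × 0.83 s × 1000 mL/L = 498.0 mL.
R = (PIP − Pplat)/V̇ = (14.4 − 9.9) / 0.6 = 4.5/0.6 = 7.5 cmH2O·s/L.
C = Vt/(Pplat − PEEP) = 498.0 / (9.9 − 3) = 498.0/6.9 = 72.174 mL/cmH2O.
τ = R × C = 7.5 × 0.07217 L/cmH2O = 0.5413 s.
Fraction remaining = e^(−Te/τ) = e^(−0.58/0.5413) = 0.3425; trapped volume = 498.0 × 0.3425 = 170.57 mL.
Additional alveolar pressure from trapping ≈ V_trapped / C = 170.57 / 72.174 = 2.363 cmH2O.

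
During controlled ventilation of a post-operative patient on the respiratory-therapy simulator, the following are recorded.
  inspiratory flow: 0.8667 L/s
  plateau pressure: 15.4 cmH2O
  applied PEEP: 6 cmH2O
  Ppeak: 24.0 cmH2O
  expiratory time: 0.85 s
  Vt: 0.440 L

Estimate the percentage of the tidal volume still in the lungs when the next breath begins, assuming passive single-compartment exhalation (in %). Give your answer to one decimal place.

R = (PIP − Pplat)/V̇ = (24.0 − 15.4) / 0.8667 = 8.6/0.8667 = 9.923 cmH2O·s/L.
C = Vt/(Pplat − PEEP) = 440.0 / (15.4 − 6) = 440.0/9.4 = 46.809 mL/cmH2O.
τ = R × C = 9.923 × 0.04681 L/cmH2O = 0.4645 s.
Fraction remaining at end-expiration = e^(−Te/τ) = e^(−0.85/0.4645) = 0.1604 → 16.04%.

16.0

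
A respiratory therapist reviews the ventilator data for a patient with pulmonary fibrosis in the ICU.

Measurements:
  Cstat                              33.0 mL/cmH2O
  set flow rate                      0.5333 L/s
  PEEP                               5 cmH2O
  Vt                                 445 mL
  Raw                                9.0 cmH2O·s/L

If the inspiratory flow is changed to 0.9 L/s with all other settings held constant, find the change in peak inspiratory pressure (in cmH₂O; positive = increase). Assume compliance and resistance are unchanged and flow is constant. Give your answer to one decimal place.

PIP = Vt/C + R·V̇ + PEEP (constant-flow equation of motion).
Only the resistive term changes: ΔPIP = R × ΔV̇ = 9.0 × (0.9 − 0.5333) = 9.0 × 0.3667 = 3.3 cmH2O.

3.3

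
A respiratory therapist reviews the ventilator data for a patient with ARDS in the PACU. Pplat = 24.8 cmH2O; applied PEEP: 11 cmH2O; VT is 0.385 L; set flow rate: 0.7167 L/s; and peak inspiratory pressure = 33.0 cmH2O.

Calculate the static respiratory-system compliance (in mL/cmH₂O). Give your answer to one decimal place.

27.9

Cstat = Vt / (Pplat − PEEP) = 385 / (24.8 − 11) = 385 / 13.8 = 27.899 mL/cmH2O.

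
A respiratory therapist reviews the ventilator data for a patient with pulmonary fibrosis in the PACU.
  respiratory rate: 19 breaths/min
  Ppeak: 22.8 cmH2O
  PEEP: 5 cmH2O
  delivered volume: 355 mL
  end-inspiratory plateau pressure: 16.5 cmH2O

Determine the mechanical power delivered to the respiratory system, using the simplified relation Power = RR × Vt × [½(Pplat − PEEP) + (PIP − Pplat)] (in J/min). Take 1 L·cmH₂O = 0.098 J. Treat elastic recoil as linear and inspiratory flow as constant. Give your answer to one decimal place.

8.0

Per-breath work = Vt × [½(Pplat−PEEP) + (PIP−Pplat)] = 0.355 × [0.5×11.5 + 6.3] = 0.355 × 12.05 = 4.278 L·cmH2O.
Power = 19 × 4.278 = 81.282 L·cmH2O/min.
× 0.098 J/(L·cmH2O) → 7.966 J/min.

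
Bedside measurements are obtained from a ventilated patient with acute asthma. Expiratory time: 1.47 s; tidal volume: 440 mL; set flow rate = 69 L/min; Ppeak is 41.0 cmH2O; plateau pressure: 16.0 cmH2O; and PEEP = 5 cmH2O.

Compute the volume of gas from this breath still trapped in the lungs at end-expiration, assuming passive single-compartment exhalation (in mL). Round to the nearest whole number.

81

Flow: 69 L/min ÷ 60 = 1.15 L/s.
R = (PIP − Pplat)/V̇ = (41.0 − 16.0) / 1.15 = 25.0/1.15 = 21.739 cmH2O·s/L.
C = Vt/(Pplat − PEEP) = 440.0 / (16.0 − 5) = 440.0/11.0 = 40.0 mL/cmH2O.
τ = R × C = 21.739 × 0.04 L/cmH2O = 0.8696 s.
Fraction remaining = e^(−Te/τ) = e^(−1.47/0.8696) = 0.1844.
Trapped volume = 440.0 × 0.1844 = 81.136 mL.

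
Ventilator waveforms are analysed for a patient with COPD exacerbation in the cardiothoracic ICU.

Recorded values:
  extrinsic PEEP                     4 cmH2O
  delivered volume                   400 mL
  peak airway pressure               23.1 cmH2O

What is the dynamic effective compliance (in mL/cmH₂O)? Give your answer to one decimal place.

20.9

Dynamic compliance = Vt / (PIP − PEEP) = 400 / (23.1 − 4) = 400 / 19.1 = 20.942 mL/cmH2O.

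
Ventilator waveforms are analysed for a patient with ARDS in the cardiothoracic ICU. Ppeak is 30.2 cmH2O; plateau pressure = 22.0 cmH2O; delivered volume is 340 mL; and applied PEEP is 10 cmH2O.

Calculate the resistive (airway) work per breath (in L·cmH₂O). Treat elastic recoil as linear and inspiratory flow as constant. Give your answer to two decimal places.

With constant inspiratory flow the resistive pressure is constant at PIP − Pplat = 30.2 − 22.0 = 8.2 cmH2O, so resistive work = 8.2 × 0.340 = 2.788 L·cmH2O.

2.79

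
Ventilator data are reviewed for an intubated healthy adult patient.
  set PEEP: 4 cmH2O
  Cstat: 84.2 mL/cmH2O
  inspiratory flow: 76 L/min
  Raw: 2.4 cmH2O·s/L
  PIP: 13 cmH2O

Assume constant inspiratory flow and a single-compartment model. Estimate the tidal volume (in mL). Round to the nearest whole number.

502

Flow: 76 L/min ÷ 60 = 1.2667 L/s.
Equation of motion (constant flow): PIP = Vt/C + R·V̇ + PEEP.
Vt/C = PIP − R·V̇ − PEEP = 13 − 3.04 − 4 = 5.96 cmH2O.
Vt = C × 5.96 = 84.2 × 5.96 = 501.83 mL.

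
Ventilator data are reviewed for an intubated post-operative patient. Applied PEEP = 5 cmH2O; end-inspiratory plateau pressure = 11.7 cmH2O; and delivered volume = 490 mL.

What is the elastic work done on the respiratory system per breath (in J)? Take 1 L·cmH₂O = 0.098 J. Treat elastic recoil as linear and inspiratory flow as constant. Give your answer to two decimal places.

Elastic work ≈ ½ × (Pplat − PEEP) × Vt = 0.5 × (11.7 − 5) × 0.490 L = 0.5 × 6.7 × 0.490 = 1.642 L·cmH2O.
× 0.098 J/(L·cmH2O) → 0.1609 J.

0.16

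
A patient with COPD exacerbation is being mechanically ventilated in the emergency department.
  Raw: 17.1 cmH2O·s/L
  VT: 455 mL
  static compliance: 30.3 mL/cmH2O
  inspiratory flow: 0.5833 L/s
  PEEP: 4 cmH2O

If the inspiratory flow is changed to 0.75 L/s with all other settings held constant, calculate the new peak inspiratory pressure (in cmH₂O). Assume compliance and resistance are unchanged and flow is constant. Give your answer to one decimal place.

31.8

PIP = Vt/C + R·V̇ + PEEP (constant-flow equation of motion).
Only the resistive term changes: ΔPIP = R × ΔV̇ = 17.1 × (0.75 − 0.5833) = 17.1 × 0.1667 = 2.851 cmH2O.
Original PIP = 455/30.3 + 17.1×0.5833 + 4 = 28.991 cmH2O; new PIP = 28.991 + (2.851) = 31.842 cmH2O.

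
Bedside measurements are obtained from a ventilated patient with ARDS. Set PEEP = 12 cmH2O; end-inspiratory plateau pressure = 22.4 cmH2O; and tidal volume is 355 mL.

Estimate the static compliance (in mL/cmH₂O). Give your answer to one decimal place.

34.1

Cstat = Vt / (Pplat − PEEP) = 355 / (22.4 − 12) = 355 / 10.4 = 34.135 mL/cmH2O.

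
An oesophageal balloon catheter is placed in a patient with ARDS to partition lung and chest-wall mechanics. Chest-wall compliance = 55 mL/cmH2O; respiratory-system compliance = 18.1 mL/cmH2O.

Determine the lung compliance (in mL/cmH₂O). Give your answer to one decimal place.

1/CL = 1/Crs − 1/Ccw.
1/CL = 1/18.1 − 1/55 = 0.03707.
CL = 26.976 mL/cmH2O.

27.0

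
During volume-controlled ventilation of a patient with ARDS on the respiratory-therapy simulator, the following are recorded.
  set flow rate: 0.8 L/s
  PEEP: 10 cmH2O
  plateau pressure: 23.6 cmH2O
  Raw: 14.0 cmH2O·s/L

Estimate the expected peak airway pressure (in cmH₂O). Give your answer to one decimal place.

PIP = Pplat + Raw × flow = 23.6 + 14.0 × 0.8 = 23.6 + 11.2 = 34.8 cmH2O.

34.8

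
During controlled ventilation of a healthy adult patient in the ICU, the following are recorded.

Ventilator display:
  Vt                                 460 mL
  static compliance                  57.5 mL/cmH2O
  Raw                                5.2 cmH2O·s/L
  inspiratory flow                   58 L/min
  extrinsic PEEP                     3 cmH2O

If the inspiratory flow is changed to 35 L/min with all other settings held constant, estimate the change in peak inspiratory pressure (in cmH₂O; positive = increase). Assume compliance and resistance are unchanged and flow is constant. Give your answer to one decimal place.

-2.0

Flow: 58 L/min ÷ 60 = 0.9667 L/s.
New flow: 35 L/min ÷ 60 = 0.5833 L/s.
PIP = Vt/C + R·V̇ + PEEP (constant-flow equation of motion).
Only the resistive term changes: ΔPIP = R × ΔV̇ = 5.2 × (0.5833 − 0.9667) = 5.2 × -0.3834 = -1.994 cmH2O.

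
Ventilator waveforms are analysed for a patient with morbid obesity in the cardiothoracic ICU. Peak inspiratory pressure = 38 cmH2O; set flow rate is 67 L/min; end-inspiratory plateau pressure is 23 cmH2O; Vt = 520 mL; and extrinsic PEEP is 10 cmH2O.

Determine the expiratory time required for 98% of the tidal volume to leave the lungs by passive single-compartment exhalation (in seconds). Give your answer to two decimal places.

2.10

Flow: 67 L/min ÷ 60 = 1.1167 L/s.
R = (PIP − Pplat)/V̇ = (38 − 23) / 1.1167 = 15.0/1.1167 = 13.432 cmH2O·s/L.
C = Vt/(Pplat − PEEP) = 520.0 / (23 − 10) = 520.0/13.0 = 40.0 mL/cmH2O.
τ = R × C = 13.432 × 0.04 L/cmH2O = 0.5373 s.
t = −τ·ln(1 − 0.98) = −0.5373·ln(0.02) = 2.102 s.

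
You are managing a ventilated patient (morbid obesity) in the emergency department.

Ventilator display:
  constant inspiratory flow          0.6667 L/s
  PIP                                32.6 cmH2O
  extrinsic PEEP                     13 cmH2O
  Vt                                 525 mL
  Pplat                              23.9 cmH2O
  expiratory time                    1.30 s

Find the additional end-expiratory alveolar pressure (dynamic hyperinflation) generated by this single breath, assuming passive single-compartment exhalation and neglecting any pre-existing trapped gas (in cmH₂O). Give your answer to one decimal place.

R = (PIP − Pplat)/V̇ = (32.6 − 23.9) / 0.6667 = 8.7/0.6667 = 13.049 cmH2O·s/L.
C = Vt/(Pplat − PEEP) = 525.0 / (23.9 − 13) = 525.0/10.9 = 48.165 mL/cmH2O.
τ = R × C = 13.049 × 0.04817 L/cmH2O = 0.6286 s.
Fraction remaining = e^(−Te/τ) = e^(−1.30/0.6286) = 0.1264; trapped volume = 525.0 × 0.1264 = 66.36 mL.
Additional alveolar pressure from trapping ≈ V_trapped / C = 66.36 / 48.165 = 1.378 cmH2O.

1.4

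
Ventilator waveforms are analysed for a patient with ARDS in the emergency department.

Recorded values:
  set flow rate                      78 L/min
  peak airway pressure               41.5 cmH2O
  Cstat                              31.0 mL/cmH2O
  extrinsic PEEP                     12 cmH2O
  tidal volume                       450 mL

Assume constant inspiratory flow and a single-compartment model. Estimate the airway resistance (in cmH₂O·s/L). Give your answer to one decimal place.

Flow: 78 L/min ÷ 60 = 1.3 L/s.
Equation of motion (constant flow): PIP = Vt/C + R·V̇ + PEEP.
R·V̇ = PIP − Vt/C − PEEP = 41.5 − 450/31.0 − 12 = 41.5 − 14.516 − 12 = 14.984 cmH2O.
R = 14.984 / 1.3 = 11.526 cmH2O·s/L.

11.5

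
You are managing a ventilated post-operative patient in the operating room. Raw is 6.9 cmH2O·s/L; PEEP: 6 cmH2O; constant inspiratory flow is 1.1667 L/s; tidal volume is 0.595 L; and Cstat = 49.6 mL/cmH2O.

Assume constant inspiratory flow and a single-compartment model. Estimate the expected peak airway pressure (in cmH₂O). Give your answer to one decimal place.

26.0

Equation of motion (constant flow): PIP = Vt/C + R·V̇ + PEEP.
PIP = 595/49.6 + 6.9×1.1667 + 6 = 11.996 + 8.05 + 6 = 26.046 cmH2O.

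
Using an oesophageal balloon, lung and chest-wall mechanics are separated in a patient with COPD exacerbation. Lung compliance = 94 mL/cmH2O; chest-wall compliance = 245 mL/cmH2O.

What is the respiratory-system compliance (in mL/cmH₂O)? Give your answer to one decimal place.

Lung and chest wall are elastances in series: 1/Crs = 1/CL + 1/Ccw.
1/Crs = 1/94 + 1/245 = 0.01472.
Crs = 67.935 mL/cmH2O.

67.9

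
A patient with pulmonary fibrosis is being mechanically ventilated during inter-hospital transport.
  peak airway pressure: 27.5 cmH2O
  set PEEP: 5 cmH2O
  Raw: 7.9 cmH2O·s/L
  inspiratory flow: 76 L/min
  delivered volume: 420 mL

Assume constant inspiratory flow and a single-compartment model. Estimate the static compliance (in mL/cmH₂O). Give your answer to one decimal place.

33.6

Flow: 76 L/min ÷ 60 = 1.2667 L/s.
Equation of motion (constant flow): PIP = Vt/C + R·V̇ + PEEP.
Vt/C = PIP − R·V̇ − PEEP = 27.5 − 7.9×1.2667 − 5 = 27.5 − 10.007 − 5 = 12.493 cmH2O.
C = Vt / 12.493 = 420 / 12.493 = 33.619 mL/cmH2O.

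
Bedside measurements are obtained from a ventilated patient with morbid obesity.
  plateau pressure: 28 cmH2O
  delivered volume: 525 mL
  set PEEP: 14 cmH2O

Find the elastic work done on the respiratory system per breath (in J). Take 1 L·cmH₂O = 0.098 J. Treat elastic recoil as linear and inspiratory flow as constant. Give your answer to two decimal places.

Elastic work ≈ ½ × (Pplat − PEEP) × Vt = 0.5 × (28 − 14) × 0.525 L = 0.5 × 14.0 × 0.525 = 3.675 L·cmH2O.
× 0.098 J/(L·cmH2O) → 0.3602 J.

0.36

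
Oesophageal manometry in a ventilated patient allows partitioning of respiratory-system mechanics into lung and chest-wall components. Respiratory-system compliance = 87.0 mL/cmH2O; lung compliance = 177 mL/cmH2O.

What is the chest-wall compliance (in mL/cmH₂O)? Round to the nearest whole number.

171

1/Ccw = 1/Crs − 1/CL.
1/Ccw = 1/87.0 − 1/177 = 0.005845.
Ccw = 171.09 mL/cmH2O.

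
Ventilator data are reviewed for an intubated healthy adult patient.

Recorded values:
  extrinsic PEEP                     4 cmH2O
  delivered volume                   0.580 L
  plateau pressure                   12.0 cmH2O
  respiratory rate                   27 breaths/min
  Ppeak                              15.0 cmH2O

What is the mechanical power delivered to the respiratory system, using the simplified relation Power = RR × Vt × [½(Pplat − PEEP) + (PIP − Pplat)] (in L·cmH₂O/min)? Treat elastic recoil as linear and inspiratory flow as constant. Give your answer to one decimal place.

Per-breath work = Vt × [½(Pplat−PEEP) + (PIP−Pplat)] = 0.580 × [0.5×8.0 + 3.0] = 0.580 × 7.0 = 4.06 L·cmH2O.
Power = 27 × 4.06 = 109.62 L·cmH2O/min.

109.6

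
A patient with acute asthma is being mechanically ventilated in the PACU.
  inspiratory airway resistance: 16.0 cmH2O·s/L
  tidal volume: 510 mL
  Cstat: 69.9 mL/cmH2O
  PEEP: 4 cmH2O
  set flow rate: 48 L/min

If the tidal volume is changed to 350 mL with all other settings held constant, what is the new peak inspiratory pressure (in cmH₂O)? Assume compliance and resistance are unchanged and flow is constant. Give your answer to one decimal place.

21.8

Flow: 48 L/min ÷ 60 = 0.8 L/s.
PIP = Vt/C + R·V̇ + PEEP (constant-flow equation of motion).
Only the elastic term changes: ΔPIP = ΔVt / C = (350 − 510) / 69.9 = -2.289 cmH2O.
Original PIP = 510/69.9 + 16.0×0.8 + 4 = 24.096 cmH2O; new PIP = 24.096 + (-2.289) = 21.807 cmH2O.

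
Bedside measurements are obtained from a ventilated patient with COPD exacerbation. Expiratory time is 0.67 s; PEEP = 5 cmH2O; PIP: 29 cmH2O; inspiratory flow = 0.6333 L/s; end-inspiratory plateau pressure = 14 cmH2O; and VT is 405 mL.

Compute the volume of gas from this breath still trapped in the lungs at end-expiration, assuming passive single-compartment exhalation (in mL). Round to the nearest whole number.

216

R = (PIP − Pplat)/V̇ = (29 − 14) / 0.6333 = 15.0/0.6333 = 23.685 cmH2O·s/L.
C = Vt/(Pplat − PEEP) = 405.0 / (14 − 5) = 405.0/9.0 = 45.0 mL/cmH2O.
τ = R × C = 23.685 × 0.045 L/cmH2O = 1.066 s.
Fraction remaining = e^(−Te/τ) = e^(−0.67/1.066) = 0.5334.
Trapped volume = 405.0 × 0.5334 = 216.03 mL.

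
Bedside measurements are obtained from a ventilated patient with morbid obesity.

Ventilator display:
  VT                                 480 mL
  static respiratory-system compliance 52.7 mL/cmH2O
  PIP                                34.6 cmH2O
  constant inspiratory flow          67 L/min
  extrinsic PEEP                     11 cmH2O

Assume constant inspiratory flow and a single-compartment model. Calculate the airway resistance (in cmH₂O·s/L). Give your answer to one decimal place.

13.0

Flow: 67 L/min ÷ 60 = 1.1167 L/s.
Equation of motion (constant flow): PIP = Vt/C + R·V̇ + PEEP.
R·V̇ = PIP − Vt/C − PEEP = 34.6 − 480/52.7 − 11 = 34.6 − 9.108 − 11 = 14.492 cmH2O.
R = 14.492 / 1.1167 = 12.978 cmH2O·s/L.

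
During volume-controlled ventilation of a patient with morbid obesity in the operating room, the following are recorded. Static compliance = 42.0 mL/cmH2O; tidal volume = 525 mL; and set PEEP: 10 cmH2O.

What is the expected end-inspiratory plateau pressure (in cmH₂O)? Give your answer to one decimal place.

Pplat = PEEP + Vt / Cstat = 10 + 525 / 42.0 = 10 + 12.5 = 22.5 cmH2O.

22.5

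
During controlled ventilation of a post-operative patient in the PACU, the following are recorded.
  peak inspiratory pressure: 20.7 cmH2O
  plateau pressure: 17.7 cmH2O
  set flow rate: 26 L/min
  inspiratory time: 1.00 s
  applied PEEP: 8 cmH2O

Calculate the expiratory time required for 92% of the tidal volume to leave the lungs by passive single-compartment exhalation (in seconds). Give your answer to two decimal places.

0.78

Flow: 26 L/min ÷ 60 = 0.4333 L/s.
Vt = flow × Ti = 0.4333 L/s × 1.00 s × 1000 mL/L = 433.3 mL.
R = (PIP − Pplat)/V̇ = (20.7 − 17.7) / 0.4333 = 3.0/0.4333 = 6.924 cmH2O·s/L.
C = Vt/(Pplat − PEEP) = 433.3 / (17.7 − 8) = 433.3/9.7 = 44.67 mL/cmH2O.
τ = R × C = 6.924 × 0.04467 L/cmH2O = 0.3093 s.
t = −τ·ln(1 − 0.92) = −0.3093·ln(0.08) = 0.7812 s.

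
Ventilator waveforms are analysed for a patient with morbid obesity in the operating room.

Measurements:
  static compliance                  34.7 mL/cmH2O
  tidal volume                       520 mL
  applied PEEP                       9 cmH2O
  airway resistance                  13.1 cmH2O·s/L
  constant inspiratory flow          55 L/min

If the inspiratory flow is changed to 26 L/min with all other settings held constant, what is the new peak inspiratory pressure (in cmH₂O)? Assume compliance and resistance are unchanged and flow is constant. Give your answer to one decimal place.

29.7

Flow: 55 L/min ÷ 60 = 0.9167 L/s.
New flow: 26 L/min ÷ 60 = 0.4333 L/s.
PIP = Vt/C + R·V̇ + PEEP (constant-flow equation of motion).
Only the resistive term changes: ΔPIP = R × ΔV̇ = 13.1 × (0.4333 − 0.9167) = 13.1 × -0.4834 = -6.333 cmH2O.
Original PIP = 520/34.7 + 13.1×0.9167 + 9 = 35.994 cmH2O; new PIP = 35.994 + (-6.333) = 29.661 cmH2O.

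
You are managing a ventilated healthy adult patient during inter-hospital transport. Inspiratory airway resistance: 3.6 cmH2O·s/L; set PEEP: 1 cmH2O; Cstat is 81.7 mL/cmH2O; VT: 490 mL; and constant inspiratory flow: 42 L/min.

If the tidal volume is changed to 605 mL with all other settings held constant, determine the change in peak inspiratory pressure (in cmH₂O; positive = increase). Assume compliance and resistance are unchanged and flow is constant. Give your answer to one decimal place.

PIP = Vt/C + R·V̇ + PEEP (constant-flow equation of motion).
Only the elastic term changes: ΔPIP = ΔVt / C = (605 − 490) / 81.7 = 1.408 cmH2O.

1.4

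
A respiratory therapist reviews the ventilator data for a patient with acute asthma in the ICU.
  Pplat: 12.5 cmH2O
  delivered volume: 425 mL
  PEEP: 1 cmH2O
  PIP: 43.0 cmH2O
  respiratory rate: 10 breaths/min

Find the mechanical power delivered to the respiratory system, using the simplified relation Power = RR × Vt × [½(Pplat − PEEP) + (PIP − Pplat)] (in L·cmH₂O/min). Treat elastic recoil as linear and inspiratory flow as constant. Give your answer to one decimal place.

154.1

Per-breath work = Vt × [½(Pplat−PEEP) + (PIP−Pplat)] = 0.425 × [0.5×11.5 + 30.5] = 0.425 × 36.25 = 15.406 L·cmH2O.
Power = 10 × 15.406 = 154.06 L·cmH2O/min.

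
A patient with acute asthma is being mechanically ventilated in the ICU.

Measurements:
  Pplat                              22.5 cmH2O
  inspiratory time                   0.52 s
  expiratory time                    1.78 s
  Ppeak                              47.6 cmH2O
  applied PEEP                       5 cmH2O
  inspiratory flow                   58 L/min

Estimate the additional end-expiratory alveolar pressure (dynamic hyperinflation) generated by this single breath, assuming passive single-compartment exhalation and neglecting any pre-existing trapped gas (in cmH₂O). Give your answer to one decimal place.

Flow: 58 L/min ÷ 60 = 0.9667 L/s.
Vt = flow × Ti = 0.9667 L/s × 0.52 s × 1000 mL/L = 502.68 mL.
R = (PIP − Pplat)/V̇ = (47.6 − 22.5) / 0.9667 = 25.1/0.9667 = 25.965 cmH2O·s/L.
C = Vt/(Pplat − PEEP) = 502.68 / (22.5 − 5) = 502.68/17.5 = 28.725 mL/cmH2O.
τ = R × C = 25.965 × 0.02873 L/cmH2O = 0.746 s.
Fraction remaining = e^(−Te/τ) = e^(−1.78/0.746) = 0.09199; trapped volume = 502.68 × 0.09199 = 46.242 mL.
Additional alveolar pressure from trapping ≈ V_trapped / C = 46.242 / 28.725 = 1.61 cmH2O.

1.6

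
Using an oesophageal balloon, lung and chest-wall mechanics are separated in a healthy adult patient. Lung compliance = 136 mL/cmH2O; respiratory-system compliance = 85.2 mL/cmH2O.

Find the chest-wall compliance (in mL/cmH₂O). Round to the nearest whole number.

228

1/Ccw = 1/Crs − 1/CL.
1/Ccw = 1/85.2 − 1/136 = 0.004384.
Ccw = 228.1 mL/cmH2O.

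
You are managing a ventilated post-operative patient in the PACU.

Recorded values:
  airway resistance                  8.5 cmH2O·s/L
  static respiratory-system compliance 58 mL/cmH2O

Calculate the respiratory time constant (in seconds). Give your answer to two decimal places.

τ = R × C = 8.5 × 58 mL/cmH2O = 8.5 × 0.058 L/cmH2O = 0.493 s.

0.49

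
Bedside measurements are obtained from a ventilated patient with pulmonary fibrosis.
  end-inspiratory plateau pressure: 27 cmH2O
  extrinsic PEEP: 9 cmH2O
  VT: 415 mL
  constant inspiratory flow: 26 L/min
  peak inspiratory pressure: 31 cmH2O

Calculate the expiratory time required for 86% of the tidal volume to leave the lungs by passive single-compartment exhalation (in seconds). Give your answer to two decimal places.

Flow: 26 L/min ÷ 60 = 0.4333 L/s.
R = (PIP − Pplat)/V̇ = (31 − 27) / 0.4333 = 4.0/0.4333 = 9.231 cmH2O·s/L.
C = Vt/(Pplat − PEEP) = 415.0 / (27 − 9) = 415.0/18.0 = 23.056 mL/cmH2O.
τ = R × C = 9.231 × 0.02306 L/cmH2O = 0.2129 s.
t = −τ·ln(1 − 0.86) = −0.2129·ln(0.14) = 0.4186 s.

0.42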